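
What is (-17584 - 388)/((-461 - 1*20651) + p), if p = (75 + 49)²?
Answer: 4493/1434 ≈ 3.1332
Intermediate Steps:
p = 15376 (p = 124² = 15376)
(-17584 - 388)/((-461 - 1*20651) + p) = (-17584 - 388)/((-461 - 1*20651) + 15376) = -17972/((-461 - 20651) + 15376) = -17972/(-21112 + 15376) = -17972/(-5736) = -17972*(-1/5736) = 4493/1434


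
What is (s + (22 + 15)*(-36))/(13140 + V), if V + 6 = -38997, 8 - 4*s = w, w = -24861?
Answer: -19541/103452 ≈ -0.18889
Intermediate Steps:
s = 24869/4 (s = 2 - ¼*(-24861) = 2 + 24861/4 = 24869/4 ≈ 6217.3)
V = -39003 (V = -6 - 38997 = -39003)
(s + (22 + 15)*(-36))/(13140 + V) = (24869/4 + (22 + 15)*(-36))/(13140 - 39003) = (24869/4 + 37*(-36))/(-25863) = (24869/4 - 1332)*(-1/25863) = (19541/4)*(-1/25863) = -19541/103452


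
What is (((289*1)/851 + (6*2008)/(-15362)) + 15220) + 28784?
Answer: 287630603509/6536531 ≈ 44004.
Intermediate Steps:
(((289*1)/851 + (6*2008)/(-15362)) + 15220) + 28784 = ((289*(1/851) + 12048*(-1/15362)) + 15220) + 28784 = ((289/851 - 6024/7681) + 15220) + 28784 = (-2906615/6536531 + 15220) + 28784 = 99483095205/6536531 + 28784 = 287630603509/6536531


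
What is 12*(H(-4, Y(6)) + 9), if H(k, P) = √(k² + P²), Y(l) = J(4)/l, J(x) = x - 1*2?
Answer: 108 + 4*√145 ≈ 156.17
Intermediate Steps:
J(x) = -2 + x (J(x) = x - 2 = -2 + x)
Y(l) = 2/l (Y(l) = (-2 + 4)/l = 2/l)
H(k, P) = √(P² + k²)
12*(H(-4, Y(6)) + 9) = 12*(√((2/6)² + (-4)²) + 9) = 12*(√((2*(⅙))² + 16) + 9) = 12*(√((⅓)² + 16) + 9) = 12*(√(⅑ + 16) + 9) = 12*(√(145/9) + 9) = 12*(√145/3 + 9) = 12*(9 + √145/3) = 108 + 4*√145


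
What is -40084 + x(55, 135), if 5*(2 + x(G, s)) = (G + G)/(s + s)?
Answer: -5411599/135 ≈ -40086.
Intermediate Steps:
x(G, s) = -2 + G/(5*s) (x(G, s) = -2 + ((G + G)/(s + s))/5 = -2 + ((2*G)/((2*s)))/5 = -2 + ((2*G)*(1/(2*s)))/5 = -2 + (G/s)/5 = -2 + G/(5*s))
-40084 + x(55, 135) = -40084 + (-2 + (⅕)*55/135) = -40084 + (-2 + (⅕)*55*(1/135)) = -40084 + (-2 + 11/135) = -40084 - 259/135 = -5411599/135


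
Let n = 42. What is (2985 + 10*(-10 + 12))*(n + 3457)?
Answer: 10514495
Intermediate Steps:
(2985 + 10*(-10 + 12))*(n + 3457) = (2985 + 10*(-10 + 12))*(42 + 3457) = (2985 + 10*2)*3499 = (2985 + 20)*3499 = 3005*3499 = 10514495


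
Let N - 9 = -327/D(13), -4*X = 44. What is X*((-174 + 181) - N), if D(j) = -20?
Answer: 4037/20 ≈ 201.85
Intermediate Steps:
X = -11 (X = -1/4*44 = -11)
N = 507/20 (N = 9 - 327/(-20) = 9 - 327*(-1/20) = 9 + 327/20 = 507/20 ≈ 25.350)
X*((-174 + 181) - N) = -11*((-174 + 181) - 1*507/20) = -11*(7 - 507/20) = -11*(-367/20) = 4037/20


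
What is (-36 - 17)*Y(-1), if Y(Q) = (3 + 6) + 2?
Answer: -583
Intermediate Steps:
Y(Q) = 11 (Y(Q) = 9 + 2 = 11)
(-36 - 17)*Y(-1) = (-36 - 17)*11 = -53*11 = -583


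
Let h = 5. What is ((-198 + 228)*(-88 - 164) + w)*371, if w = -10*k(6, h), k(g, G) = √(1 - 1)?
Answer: -2804760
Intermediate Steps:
k(g, G) = 0 (k(g, G) = √0 = 0)
w = 0 (w = -10*0 = 0)
((-198 + 228)*(-88 - 164) + w)*371 = ((-198 + 228)*(-88 - 164) + 0)*371 = (30*(-252) + 0)*371 = (-7560 + 0)*371 = -7560*371 = -2804760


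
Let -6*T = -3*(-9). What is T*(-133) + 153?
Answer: 1503/2 ≈ 751.50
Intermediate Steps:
T = -9/2 (T = -(-1)*(-9)/2 = -⅙*27 = -9/2 ≈ -4.5000)
T*(-133) + 153 = -9/2*(-133) + 153 = 1197/2 + 153 = 1503/2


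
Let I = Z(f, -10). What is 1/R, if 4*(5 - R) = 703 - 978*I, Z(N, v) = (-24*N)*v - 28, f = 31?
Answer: 4/7248253 ≈ 5.5186e-7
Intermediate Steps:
Z(N, v) = -28 - 24*N*v (Z(N, v) = -24*N*v - 28 = -28 - 24*N*v)
I = 7412 (I = -28 - 24*31*(-10) = -28 + 7440 = 7412)
R = 7248253/4 (R = 5 - (703 - 978*7412)/4 = 5 - (703 - 7248936)/4 = 5 - 1/4*(-7248233) = 5 + 7248233/4 = 7248253/4 ≈ 1.8121e+6)
1/R = 1/(7248253/4) = 4/7248253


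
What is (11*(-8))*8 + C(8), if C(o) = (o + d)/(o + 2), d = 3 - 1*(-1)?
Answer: -3514/5 ≈ -702.80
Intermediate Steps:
d = 4 (d = 3 + 1 = 4)
C(o) = (4 + o)/(2 + o) (C(o) = (o + 4)/(o + 2) = (4 + o)/(2 + o))
(11*(-8))*8 + C(8) = (11*(-8))*8 + (4 + 8)/(2 + 8) = -88*8 + 12/10 = -704 + (1/10)*12 = -704 + 6/5 = -3514/5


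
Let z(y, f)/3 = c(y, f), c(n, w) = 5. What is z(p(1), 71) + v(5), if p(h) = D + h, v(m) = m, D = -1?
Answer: 20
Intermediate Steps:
p(h) = -1 + h
z(y, f) = 15 (z(y, f) = 3*5 = 15)
z(p(1), 71) + v(5) = 15 + 5 = 20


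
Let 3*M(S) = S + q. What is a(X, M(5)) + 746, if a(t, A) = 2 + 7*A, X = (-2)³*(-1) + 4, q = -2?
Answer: 755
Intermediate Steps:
M(S) = -⅔ + S/3 (M(S) = (S - 2)/3 = (-2 + S)/3 = -⅔ + S/3)
X = 12 (X = -8*(-1) + 4 = 8 + 4 = 12)
a(X, M(5)) + 746 = (2 + 7*(-⅔ + (⅓)*5)) + 746 = (2 + 7*(-⅔ + 5/3)) + 746 = (2 + 7*1) + 746 = (2 + 7) + 746 = 9 + 746 = 755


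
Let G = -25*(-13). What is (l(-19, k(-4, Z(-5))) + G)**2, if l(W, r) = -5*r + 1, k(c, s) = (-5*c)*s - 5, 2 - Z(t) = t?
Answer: 121801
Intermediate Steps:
Z(t) = 2 - t
G = 325
k(c, s) = -5 - 5*c*s (k(c, s) = -5*c*s - 5 = -5 - 5*c*s)
l(W, r) = 1 - 5*r
(l(-19, k(-4, Z(-5))) + G)**2 = ((1 - 5*(-5 - 5*(-4)*(2 - 1*(-5)))) + 325)**2 = ((1 - 5*(-5 - 5*(-4)*(2 + 5))) + 325)**2 = ((1 - 5*(-5 - 5*(-4)*7)) + 325)**2 = ((1 - 5*(-5 + 140)) + 325)**2 = ((1 - 5*135) + 325)**2 = ((1 - 675) + 325)**2 = (-674 + 325)**2 = (-349)**2 = 121801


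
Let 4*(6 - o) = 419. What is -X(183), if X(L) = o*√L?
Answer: 395*√183/4 ≈ 1335.9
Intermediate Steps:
o = -395/4 (o = 6 - ¼*419 = 6 - 419/4 = -395/4 ≈ -98.750)
X(L) = -395*√L/4
-X(183) = -(-395)*√183/4 = 395*√183/4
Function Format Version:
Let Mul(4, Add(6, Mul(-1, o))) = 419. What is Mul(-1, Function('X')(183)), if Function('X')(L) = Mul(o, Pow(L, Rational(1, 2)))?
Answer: Mul(Rational(395, 4), Pow(183, Rational(1, 2))) ≈ 1335.9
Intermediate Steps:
o = Rational(-395, 4) (o = Add(6, Mul(Rational(-1, 4), 419)) = Add(6, Rational(-419, 4)) = Rational(-395, 4) ≈ -98.750)
Function('X')(L) = Mul(Rational(-395, 4), Pow(L, Rational(1, 2)))
Mul(-1, Function('X')(183)) = Mul(-1, Mul(Rational(-395, 4), Pow(183, Rational(1, 2)))) = Mul(Rational(395, 4), Pow(183, Rational(1, 2)))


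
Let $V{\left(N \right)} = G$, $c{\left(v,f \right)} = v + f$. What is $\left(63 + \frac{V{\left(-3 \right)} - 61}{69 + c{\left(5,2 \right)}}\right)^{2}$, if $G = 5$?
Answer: $\frac{1399489}{361} \approx 3876.7$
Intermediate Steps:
$c{\left(v,f \right)} = f + v$
$V{\left(N \right)} = 5$
$\left(63 + \frac{V{\left(-3 \right)} - 61}{69 + c{\left(5,2 \right)}}\right)^{2} = \left(63 + \frac{5 - 61}{69 + \left(2 + 5\right)}\right)^{2} = \left(63 - \frac{56}{69 + 7}\right)^{2} = \left(63 - \frac{56}{76}\right)^{2} = \left(63 - \frac{14}{19}\right)^{2} = \left(\frac{1183}{19}\right)^{2} = \frac{1399489}{361}$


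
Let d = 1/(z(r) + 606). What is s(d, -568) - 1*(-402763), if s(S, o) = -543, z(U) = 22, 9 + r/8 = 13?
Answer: 402220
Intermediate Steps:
r = 32 (r = -72 + 8*13 = -72 + 104 = 32)
d = 1/628 (d = 1/(22 + 606) = 1/628 ≈ 0.0015924)
s(d, -568) - 1*(-402763) = -543 - 1*(-402763) = -543 + 402763 = 402220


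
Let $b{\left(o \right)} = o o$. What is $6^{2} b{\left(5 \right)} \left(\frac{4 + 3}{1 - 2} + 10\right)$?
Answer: $2700$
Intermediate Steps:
$b{\left(o \right)} = o^{2}$
$6^{2} b{\left(5 \right)} \left(\frac{4 + 3}{1 - 2} + 10\right) = 6^{2} \cdot 5^{2} \left(\frac{4 + 3}{1 - 2} + 10\right) = 36 \cdot 25 \left(\frac{7}{-1} + 10\right) = 900 \left(7 \left(-1\right) + 10\right) = 900 \left(-7 + 10\right) = 900 \cdot 3 = 2700$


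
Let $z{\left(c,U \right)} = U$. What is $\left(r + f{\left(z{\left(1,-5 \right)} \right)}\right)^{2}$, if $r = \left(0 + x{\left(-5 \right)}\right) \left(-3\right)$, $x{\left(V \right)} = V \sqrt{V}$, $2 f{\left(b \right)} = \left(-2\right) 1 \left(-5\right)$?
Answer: $-1100 + 150 i \sqrt{5} \approx -1100.0 + 335.41 i$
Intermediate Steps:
$f{\left(b \right)} = 5$ ($f{\left(b \right)} = \frac{\left(-2\right) 1 \left(-5\right)}{2} = \frac{\left(-2\right) \left(-5\right)}{2} = \frac{1}{2} \cdot 10 = 5$)
$x{\left(V \right)} = V^{\frac{3}{2}}$
$r = 15 i \sqrt{5}$ ($r = \left(0 + \left(-5\right)^{\frac{3}{2}}\right) \left(-3\right) = \left(0 - 5 i \sqrt{5}\right) \left(-3\right) = - 5 i \sqrt{5} \left(-3\right) = 15 i \sqrt{5} \approx 33.541 i$)
$\left(r + f{\left(z{\left(1,-5 \right)} \right)}\right)^{2} = \left(15 i \sqrt{5} + 5\right)^{2} = \left(5 + 15 i \sqrt{5}\right)^{2}$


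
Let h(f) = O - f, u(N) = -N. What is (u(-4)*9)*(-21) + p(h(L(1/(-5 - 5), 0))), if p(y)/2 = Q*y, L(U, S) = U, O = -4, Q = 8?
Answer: -4092/5 ≈ -818.40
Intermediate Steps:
h(f) = -4 - f
p(y) = 16*y (p(y) = 2*(8*y) = 16*y)
(u(-4)*9)*(-21) + p(h(L(1/(-5 - 5), 0))) = (-1*(-4)*9)*(-21) + 16*(-4 - 1/(-5 - 5)) = (4*9)*(-21) + 16*(-4 - 1/(-10)) = 36*(-21) + 16*(-4 - 1*(-1/10)) = -756 + 16*(-4 + 1/10) = -756 + 16*(-39/10) = -756 - 312/5 = -4092/5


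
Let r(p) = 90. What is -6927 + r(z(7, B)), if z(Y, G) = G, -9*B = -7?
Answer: -6837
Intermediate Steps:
B = 7/9 (B = -⅑*(-7) = 7/9 ≈ 0.77778)
-6927 + r(z(7, B)) = -6927 + 90 = -6837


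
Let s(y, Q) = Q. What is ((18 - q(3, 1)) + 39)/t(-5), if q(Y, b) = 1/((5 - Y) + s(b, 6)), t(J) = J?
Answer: -91/8 ≈ -11.375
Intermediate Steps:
q(Y, b) = 1/(11 - Y) (q(Y, b) = 1/((5 - Y) + 6) = 1/(11 - Y))
((18 - q(3, 1)) + 39)/t(-5) = ((18 - 1/(11 - 1*3)) + 39)/(-5) = -((18 - 1/(11 - 3)) + 39)/5 = -((18 - 1/8) + 39)/5 = -(143/8 + 39)/5 = -1/5*455/8 = -91/8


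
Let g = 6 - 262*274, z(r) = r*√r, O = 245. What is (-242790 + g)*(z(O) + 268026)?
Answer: -84313474872 - 539490980*√5 ≈ -8.5520e+10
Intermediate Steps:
z(r) = r^(3/2)
g = -71782 (g = 6 - 71788 = -71782)
(-242790 + g)*(z(O) + 268026) = (-242790 - 71782)*(245^(3/2) + 268026) = -314572*(1715*√5 + 268026) = -314572*(268026 + 1715*√5) = -84313474872 - 539490980*√5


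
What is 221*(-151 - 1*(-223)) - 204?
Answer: 15708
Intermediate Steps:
221*(-151 - 1*(-223)) - 204 = 221*(-151 + 223) - 204 = 221*72 - 204 = 15912 - 204 = 15708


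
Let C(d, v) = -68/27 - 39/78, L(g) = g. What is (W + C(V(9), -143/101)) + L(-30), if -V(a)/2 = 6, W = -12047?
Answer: -652321/54 ≈ -12080.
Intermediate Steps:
V(a) = -12 (V(a) = -2*6 = -12)
C(d, v) = -163/54 (C(d, v) = -68*1/27 - 39*1/78 = -68/27 - ½ = -163/54)
(W + C(V(9), -143/101)) + L(-30) = (-12047 - 163/54) - 30 = -650701/54 - 30 = -652321/54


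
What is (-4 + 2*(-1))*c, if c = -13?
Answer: 78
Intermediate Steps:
(-4 + 2*(-1))*c = (-4 + 2*(-1))*(-13) = (-4 - 2)*(-13) = -6*(-13) = 78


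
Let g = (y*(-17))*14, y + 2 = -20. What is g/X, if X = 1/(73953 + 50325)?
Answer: 650719608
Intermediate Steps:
y = -22 (y = -2 - 20 = -22)
g = 5236 (g = -22*(-17)*14 = 374*14 = 5236)
X = 1/124278 ≈ 8.0465e-6
g/X = 5236/(1/124278) = 5236*124278 = 650719608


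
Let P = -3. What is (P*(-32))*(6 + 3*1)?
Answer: 864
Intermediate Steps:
(P*(-32))*(6 + 3*1) = (-3*(-32))*(6 + 3*1) = 96*(6 + 3) = 96*9 = 864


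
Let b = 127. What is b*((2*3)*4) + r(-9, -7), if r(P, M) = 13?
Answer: 3061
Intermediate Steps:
b*((2*3)*4) + r(-9, -7) = 127*((2*3)*4) + 13 = 127*(6*4) + 13 = 127*24 + 13 = 3048 + 13 = 3061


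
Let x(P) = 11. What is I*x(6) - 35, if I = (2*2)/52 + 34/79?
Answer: -30214/1027 ≈ -29.420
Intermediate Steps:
I = 521/1027 (I = 4*(1/52) + 34*(1/79) = 1/13 + 34/79 = 521/1027 ≈ 0.50730)
I*x(6) - 35 = (521/1027)*11 - 35 = 5731/1027 - 35 = -30214/1027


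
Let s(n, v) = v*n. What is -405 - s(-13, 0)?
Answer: -405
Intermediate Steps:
s(n, v) = n*v
-405 - s(-13, 0) = -405 - (-13)*0 = -405 - 1*0 = -405 + 0 = -405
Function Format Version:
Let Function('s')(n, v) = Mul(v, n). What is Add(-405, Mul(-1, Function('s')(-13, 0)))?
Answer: -405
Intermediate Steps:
Function('s')(n, v) = Mul(n, v)
Add(-405, Mul(-1, Function('s')(-13, 0))) = Add(-405, Mul(-1, Mul(-13, 0))) = Add(-405, Mul(-1, 0)) = Add(-405, 0) = -405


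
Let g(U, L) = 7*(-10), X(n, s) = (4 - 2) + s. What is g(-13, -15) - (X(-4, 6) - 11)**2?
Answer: -79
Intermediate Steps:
X(n, s) = 2 + s
g(U, L) = -70
g(-13, -15) - (X(-4, 6) - 11)**2 = -70 - ((2 + 6) - 11)**2 = -70 - (8 - 11)**2 = -70 - 1*(-3)**2 = -70 - 1*9 = -70 - 9 = -79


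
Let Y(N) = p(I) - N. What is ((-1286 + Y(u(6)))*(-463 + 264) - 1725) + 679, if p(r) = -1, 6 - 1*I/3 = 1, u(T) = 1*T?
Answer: 256261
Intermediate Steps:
u(T) = T
I = 15 (I = 18 - 3*1 = 18 - 3 = 15)
Y(N) = -1 - N
((-1286 + Y(u(6)))*(-463 + 264) - 1725) + 679 = ((-1286 + (-1 - 1*6))*(-463 + 264) - 1725) + 679 = ((-1286 + (-1 - 6))*(-199) - 1725) + 679 = ((-1286 - 7)*(-199) - 1725) + 679 = (-1293*(-199) - 1725) + 679 = (257307 - 1725) + 679 = 255582 + 679 = 256261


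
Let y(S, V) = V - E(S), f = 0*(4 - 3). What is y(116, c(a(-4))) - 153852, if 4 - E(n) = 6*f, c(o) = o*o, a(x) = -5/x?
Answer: -2461671/16 ≈ -1.5385e+5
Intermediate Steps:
c(o) = o²
f = 0 (f = 0*1 = 0)
E(n) = 4 (E(n) = 4 - 6*0 = 4 - 1*0 = 4 + 0 = 4)
y(S, V) = -4 + V (y(S, V) = V - 1*4 = V - 4 = -4 + V)
y(116, c(a(-4))) - 153852 = (-4 + (-5/(-4))²) - 153852 = (-4 + (-5*(-¼))²) - 153852 = (-4 + (5/4)²) - 153852 = (-4 + 25/16) - 153852 = -39/16 - 153852 = -2461671/16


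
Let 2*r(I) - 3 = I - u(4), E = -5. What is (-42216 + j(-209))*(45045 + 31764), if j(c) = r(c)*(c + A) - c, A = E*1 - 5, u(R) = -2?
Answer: -1510756221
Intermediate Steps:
A = -10 (A = -5*1 - 5 = -5 - 5 = -10)
r(I) = 5/2 + I/2 (r(I) = 3/2 + (I - 1*(-2))/2 = 3/2 + (I + 2)/2 = 3/2 + (2 + I)/2 = 3/2 + (1 + I/2) = 5/2 + I/2)
j(c) = -c + (-10 + c)*(5/2 + c/2) (j(c) = (5/2 + c/2)*(c - 10) - c = (5/2 + c/2)*(-10 + c) - c = (-10 + c)*(5/2 + c/2) - c = -c + (-10 + c)*(5/2 + c/2))
(-42216 + j(-209))*(45045 + 31764) = (-42216 + (-25 + (½)*(-209)² - 7/2*(-209)))*(45045 + 31764) = (-42216 + (-25 + (½)*43681 + 1463/2))*76809 = (-42216 + (-25 + 43681/2 + 1463/2))*76809 = (-42216 + 22547)*76809 = -19669*76809 = -1510756221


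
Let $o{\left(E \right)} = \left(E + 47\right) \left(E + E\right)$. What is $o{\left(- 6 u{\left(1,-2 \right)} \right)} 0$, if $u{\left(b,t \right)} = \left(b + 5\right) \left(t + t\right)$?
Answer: $0$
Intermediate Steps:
$u{\left(b,t \right)} = 2 t \left(5 + b\right)$ ($u{\left(b,t \right)} = \left(5 + b\right) 2 t = 2 t \left(5 + b\right)$)
$o{\left(E \right)} = 2 E \left(47 + E\right)$ ($o{\left(E \right)} = \left(47 + E\right) 2 E = 2 E \left(47 + E\right)$)
$o{\left(- 6 u{\left(1,-2 \right)} \right)} 0 = 2 \left(- 6 \cdot 2 \left(-2\right) \left(5 + 1\right)\right) \left(47 - 6 \cdot 2 \left(-2\right) \left(5 + 1\right)\right) 0 = 2 \left(- 6 \cdot 2 \left(-2\right) 6\right) \left(47 - 6 \cdot 2 \left(-2\right) 6\right) 0 = 2 \left(\left(-6\right) \left(-24\right)\right) \left(47 - -144\right) 0 = 2 \cdot 144 \left(47 + 144\right) 0 = 2 \cdot 144 \cdot 191 \cdot 0 = 55008 \cdot 0 = 0$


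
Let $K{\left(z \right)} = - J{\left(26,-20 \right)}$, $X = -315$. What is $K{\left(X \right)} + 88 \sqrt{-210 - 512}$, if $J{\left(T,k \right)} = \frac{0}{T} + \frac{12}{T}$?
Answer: $- \frac{6}{13} + 1672 i \sqrt{2} \approx -0.46154 + 2364.6 i$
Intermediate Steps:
$J{\left(T,k \right)} = \frac{12}{T}$ ($J{\left(T,k \right)} = 0 + \frac{12}{T} = \frac{12}{T}$)
$K{\left(z \right)} = - \frac{6}{13}$ ($K{\left(z \right)} = - \frac{12}{26} = \left(-1\right) \frac{6}{13} = - \frac{6}{13}$)
$K{\left(X \right)} + 88 \sqrt{-210 - 512} = - \frac{6}{13} + 88 \sqrt{-210 - 512} = - \frac{6}{13} + 88 \sqrt{-722} = - \frac{6}{13} + 88 \cdot 19 i \sqrt{2} = - \frac{6}{13} + 1672 i \sqrt{2}$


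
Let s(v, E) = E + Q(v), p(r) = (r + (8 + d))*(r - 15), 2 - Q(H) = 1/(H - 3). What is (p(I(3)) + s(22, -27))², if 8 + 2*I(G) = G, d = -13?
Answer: 65141041/5776 ≈ 11278.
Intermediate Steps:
I(G) = -4 + G/2
Q(H) = 2 - 1/(-3 + H) (Q(H) = 2 - 1/(H - 3) = 2 - 1/(-3 + H))
p(r) = (-15 + r)*(-5 + r) (p(r) = (r + (8 - 13))*(r - 15) = (r - 5)*(-15 + r) = (-5 + r)*(-15 + r) = (-15 + r)*(-5 + r))
s(v, E) = E + (-7 + 2*v)/(-3 + v)
(p(I(3)) + s(22, -27))² = ((75 + (-4 + (½)*3)² - 20*(-4 + (½)*3)) + (-7 + 2*22 - 27*(-3 + 22))/(-3 + 22))² = ((75 + (-4 + 3/2)² - 20*(-4 + 3/2)) + (-7 + 44 - 27*19)/19)² = ((75 + (-5/2)² - 20*(-5/2)) + (-7 + 44 - 513)/19)² = ((75 + 25/4 + 50) + (1/19)*(-476))² = (525/4 - 476/19)² = (8071/76)² = 65141041/5776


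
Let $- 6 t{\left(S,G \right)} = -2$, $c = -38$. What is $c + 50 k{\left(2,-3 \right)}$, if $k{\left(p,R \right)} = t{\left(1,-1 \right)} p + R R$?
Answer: $\frac{1336}{3} \approx 445.33$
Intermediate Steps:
$t{\left(S,G \right)} = \frac{1}{3}$ ($t{\left(S,G \right)} = \left(- \frac{1}{6}\right) \left(-2\right) = \frac{1}{3}$)
$k{\left(p,R \right)} = R^{2} + \frac{p}{3}$ ($k{\left(p,R \right)} = \frac{p}{3} + R R = \frac{p}{3} + R^{2} = R^{2} + \frac{p}{3}$)
$c + 50 k{\left(2,-3 \right)} = -38 + 50 \left(\left(-3\right)^{2} + \frac{1}{3} \cdot 2\right) = -38 + 50 \left(9 + \frac{2}{3}\right) = -38 + 50 \cdot \frac{29}{3} = -38 + \frac{1450}{3} = \frac{1336}{3}$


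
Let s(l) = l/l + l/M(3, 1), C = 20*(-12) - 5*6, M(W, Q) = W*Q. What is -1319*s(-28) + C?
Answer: 32165/3 ≈ 10722.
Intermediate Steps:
M(W, Q) = Q*W
C = -270 (C = -240 - 30 = -270)
s(l) = 1 + l/3 (s(l) = l/l + l/((1*3)) = 1 + l/3)
-1319*s(-28) + C = -1319*(1 + (1/3)*(-28)) - 270 = -1319*(1 - 28/3) - 270 = -1319*(-25/3) - 270 = 32975/3 - 270 = 32165/3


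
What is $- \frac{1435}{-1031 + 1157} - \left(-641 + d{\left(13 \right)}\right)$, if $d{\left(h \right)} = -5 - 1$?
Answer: $\frac{11441}{18} \approx 635.61$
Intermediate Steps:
$d{\left(h \right)} = -6$ ($d{\left(h \right)} = -5 - 1 = -6$)
$- \frac{1435}{-1031 + 1157} - \left(-641 + d{\left(13 \right)}\right) = - \frac{1435}{-1031 + 1157} + \left(641 - -6\right) = - \frac{1435}{126} + \left(641 + 6\right) = \left(-1435\right) \frac{1}{126} + 647 = - \frac{205}{18} + 647 = \frac{11441}{18}$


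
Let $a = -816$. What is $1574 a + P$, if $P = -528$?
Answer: $-1284912$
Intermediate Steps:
$1574 a + P = 1574 \left(-816\right) - 528 = -1284384 - 528 = -1284912$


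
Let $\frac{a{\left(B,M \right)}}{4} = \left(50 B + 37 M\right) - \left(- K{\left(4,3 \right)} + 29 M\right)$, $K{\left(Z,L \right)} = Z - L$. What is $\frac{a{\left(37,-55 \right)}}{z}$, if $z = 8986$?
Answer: $\frac{2822}{4493} \approx 0.62809$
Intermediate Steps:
$a{\left(B,M \right)} = 4 + 32 M + 200 B$ ($a{\left(B,M \right)} = 4 \left(\left(50 B + 37 M\right) - \left(-1 + 29 M\right)\right) = 4 \left(\left(37 M + 50 B\right) - \left(-1 + 29 M\right)\right) = 4 \left(1 + 8 M + 50 B\right) = 4 + 32 M + 200 B$)
$\frac{a{\left(37,-55 \right)}}{z} = \frac{4 + 32 \left(-55\right) + 200 \cdot 37}{8986} = \left(4 - 1760 + 7400\right) \frac{1}{8986} = 5644 \cdot \frac{1}{8986} = \frac{2822}{4493}$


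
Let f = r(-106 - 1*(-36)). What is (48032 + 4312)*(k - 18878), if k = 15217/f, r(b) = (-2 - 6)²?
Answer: -7805635425/8 ≈ -9.7570e+8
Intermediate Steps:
r(b) = 64 (r(b) = (-8)² = 64)
f = 64
k = 15217/64 ≈ 237.77
(48032 + 4312)*(k - 18878) = (48032 + 4312)*(15217/64 - 18878) = 52344*(-1192975/64) = -7805635425/8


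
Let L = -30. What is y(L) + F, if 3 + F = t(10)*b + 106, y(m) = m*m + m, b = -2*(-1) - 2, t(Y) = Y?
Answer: 973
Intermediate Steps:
b = 0 (b = 2 - 2 = 0)
y(m) = m + m² (y(m) = m² + m = m + m²)
F = 103 (F = -3 + (10*0 + 106) = -3 + (0 + 106) = -3 + 106 = 103)
y(L) + F = -30*(1 - 30) + 103 = -30*(-29) + 103 = 870 + 103 = 973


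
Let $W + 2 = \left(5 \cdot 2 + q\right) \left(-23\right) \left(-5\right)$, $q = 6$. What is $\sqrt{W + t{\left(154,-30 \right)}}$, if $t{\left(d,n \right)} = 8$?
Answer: $\sqrt{1846} \approx 42.965$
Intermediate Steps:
$W = 1838$ ($W = -2 + \left(5 \cdot 2 + 6\right) \left(-23\right) \left(-5\right) = -2 + \left(10 + 6\right) \left(-23\right) \left(-5\right) = -2 + 16 \left(-23\right) \left(-5\right) = -2 - -1840 = -2 + 1840 = 1838$)
$\sqrt{W + t{\left(154,-30 \right)}} = \sqrt{1838 + 8} = \sqrt{1846}$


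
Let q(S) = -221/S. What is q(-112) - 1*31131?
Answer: -3486451/112 ≈ -31129.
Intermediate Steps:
q(-112) - 1*31131 = -221/(-112) - 1*31131 = -221*(-1/112) - 31131 = 221/112 - 31131 = -3486451/112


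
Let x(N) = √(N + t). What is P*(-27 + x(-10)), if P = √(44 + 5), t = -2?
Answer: -189 + 14*I*√3 ≈ -189.0 + 24.249*I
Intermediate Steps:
x(N) = √(-2 + N) (x(N) = √(N - 2) = √(-2 + N))
P = 7 (P = √49 = 7)
P*(-27 + x(-10)) = 7*(-27 + √(-2 - 10)) = 7*(-27 + √(-12)) = 7*(-27 + 2*I*√3) = -189 + 14*I*√3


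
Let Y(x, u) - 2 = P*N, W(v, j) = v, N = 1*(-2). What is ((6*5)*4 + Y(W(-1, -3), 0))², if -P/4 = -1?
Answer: 12996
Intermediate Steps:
P = 4 (P = -4*(-1) = 4)
N = -2
Y(x, u) = -6 (Y(x, u) = 2 + 4*(-2) = 2 - 8 = -6)
((6*5)*4 + Y(W(-1, -3), 0))² = ((6*5)*4 - 6)² = (30*4 - 6)² = (120 - 6)² = 114² = 12996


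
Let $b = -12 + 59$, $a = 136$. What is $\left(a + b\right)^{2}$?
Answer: $33489$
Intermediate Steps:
$b = 47$
$\left(a + b\right)^{2} = \left(136 + 47\right)^{2} = 183^{2} = 33489$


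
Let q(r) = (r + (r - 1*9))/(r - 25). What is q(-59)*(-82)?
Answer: -5207/42 ≈ -123.98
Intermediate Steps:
q(r) = (-9 + 2*r)/(-25 + r) (q(r) = (r + (r - 9))/(-25 + r) = (r + (-9 + r))/(-25 + r) = (-9 + 2*r)/(-25 + r))
q(-59)*(-82) = ((-9 + 2*(-59))/(-25 - 59))*(-82) = ((-9 - 118)/(-84))*(-82) = -1/84*(-127)*(-82) = (127/84)*(-82) = -5207/42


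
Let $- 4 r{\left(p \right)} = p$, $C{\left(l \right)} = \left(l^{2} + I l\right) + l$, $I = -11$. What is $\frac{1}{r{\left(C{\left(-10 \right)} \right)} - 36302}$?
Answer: $- \frac{1}{36352} \approx -2.7509 \cdot 10^{-5}$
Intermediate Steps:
$C{\left(l \right)} = l^{2} - 10 l$ ($C{\left(l \right)} = \left(l^{2} - 11 l\right) + l = l^{2} - 10 l$)
$r{\left(p \right)} = - \frac{p}{4}$
$\frac{1}{r{\left(C{\left(-10 \right)} \right)} - 36302} = \frac{1}{- \frac{\left(-10\right) \left(-10 - 10\right)}{4} - 36302} = \frac{1}{- \frac{\left(-10\right) \left(-20\right)}{4} - 36302} = \frac{1}{\left(- \frac{1}{4}\right) 200 - 36302} = \frac{1}{-50 - 36302} = \frac{1}{-36352} = - \frac{1}{36352}$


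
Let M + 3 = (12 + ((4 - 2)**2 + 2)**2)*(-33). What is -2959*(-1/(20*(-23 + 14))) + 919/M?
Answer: -1620451/95220 ≈ -17.018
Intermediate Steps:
M = -1587 (M = -3 + (12 + ((4 - 2)**2 + 2)**2)*(-33) = -3 + (12 + (2**2 + 2)**2)*(-33) = -3 + (12 + (4 + 2)**2)*(-33) = -3 + (12 + 6**2)*(-33) = -3 + (12 + 36)*(-33) = -3 + 48*(-33) = -3 - 1584 = -1587)
-2959*(-1/(20*(-23 + 14))) + 919/M = -2959*(-1/(20*(-23 + 14))) + 919/(-1587) = -2959/((-20*(-9))) + 919*(-1/1587) = -2959/180 - 919/1587 = -1620451/95220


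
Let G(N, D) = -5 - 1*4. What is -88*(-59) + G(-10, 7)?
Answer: 5183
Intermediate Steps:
G(N, D) = -9 (G(N, D) = -5 - 4 = -9)
-88*(-59) + G(-10, 7) = -88*(-59) - 9 = 5192 - 9 = 5183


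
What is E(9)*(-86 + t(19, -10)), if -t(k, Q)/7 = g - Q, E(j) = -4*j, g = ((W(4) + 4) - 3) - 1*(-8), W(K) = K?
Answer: 8892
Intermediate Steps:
g = 13 (g = ((4 + 4) - 3) - 1*(-8) = (8 - 3) + 8 = 5 + 8 = 13)
t(k, Q) = -91 + 7*Q (t(k, Q) = -7*(13 - Q) = -91 + 7*Q)
E(9)*(-86 + t(19, -10)) = (-4*9)*(-86 + (-91 + 7*(-10))) = -36*(-86 + (-91 - 70)) = -36*(-86 - 161) = -36*(-247) = 8892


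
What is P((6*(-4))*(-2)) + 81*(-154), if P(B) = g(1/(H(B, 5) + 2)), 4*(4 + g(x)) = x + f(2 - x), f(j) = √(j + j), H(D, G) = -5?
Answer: -149737/12 + √42/12 ≈ -12478.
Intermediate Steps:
f(j) = √2*√j (f(j) = √(2*j) = √2*√j)
g(x) = -4 + x/4 + √2*√(2 - x)/4 (g(x) = -4 + (x + √2*√(2 - x))/4 = -4 + (x/4 + √2*√(2 - x)/4) = -4 + x/4 + √2*√(2 - x)/4)
P(B) = -49/12 + √42/12 (P(B) = -4 + 1/(4*(-5 + 2)) + √(4 - 2/(-5 + 2))/4 = -4 + (¼)/(-3) + √(4 - 2/(-3))/4 = -4 + (¼)*(-⅓) + √(4 - 2*(-⅓))/4 = -4 - 1/12 + √(4 + ⅔)/4 = -4 - 1/12 + √(14/3)/4 = -4 - 1/12 + (√42/3)/4 = -4 - 1/12 + √42/12 = -49/12 + √42/12)
P((6*(-4))*(-2)) + 81*(-154) = (-49/12 + √42/12) + 81*(-154) = (-49/12 + √42/12) - 12474 = -149737/12 + √42/12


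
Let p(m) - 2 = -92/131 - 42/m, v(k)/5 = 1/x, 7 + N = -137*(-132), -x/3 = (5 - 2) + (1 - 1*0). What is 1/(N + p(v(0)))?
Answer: 655/11907309 ≈ 5.5008e-5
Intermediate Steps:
x = -12 (x = -3*((5 - 2) + (1 - 1*0)) = -3*(3 + (1 + 0)) = -3*(3 + 1) = -3*4 = -12)
N = 18077 (N = -7 - 137*(-132) = -7 + 18084 = 18077)
v(k) = -5/12 (v(k) = 5/(-12) = 5*(-1/12) = -5/12)
p(m) = 170/131 - 42/m (p(m) = 2 + (-92/131 - 42/m) = 170/131 - 42/m)
1/(N + p(v(0))) = 1/(18077 + (170/131 - 42/(-5/12))) = 1/(18077 + (170/131 - 42*(-12/5))) = 1/(18077 + (170/131 + 504/5)) = 1/(18077 + 66874/655) = 1/(11907309/655) = 655/11907309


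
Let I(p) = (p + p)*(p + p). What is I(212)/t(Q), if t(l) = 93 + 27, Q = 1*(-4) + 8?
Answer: 22472/15 ≈ 1498.1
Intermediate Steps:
Q = 4 (Q = -4 + 8 = 4)
I(p) = 4*p² (I(p) = (2*p)*(2*p) = 4*p²)
t(l) = 120
I(212)/t(Q) = (4*212²)/120 = (4*44944)*(1/120) = 179776*(1/120) = 22472/15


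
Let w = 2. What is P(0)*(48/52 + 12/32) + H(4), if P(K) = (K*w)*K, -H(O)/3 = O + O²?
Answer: -60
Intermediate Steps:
H(O) = -3*O - 3*O² (H(O) = -3*(O + O²) = -3*O - 3*O²)
P(K) = 2*K² (P(K) = (K*2)*K = (2*K)*K = 2*K²)
P(0)*(48/52 + 12/32) + H(4) = (2*0²)*(48/52 + 12/32) - 3*4*(1 + 4) = (2*0)*(48*(1/52) + 12*(1/32)) - 3*4*5 = 0*(12/13 + 3/8) - 60 = 0*(135/104) - 60 = 0 - 60 = -60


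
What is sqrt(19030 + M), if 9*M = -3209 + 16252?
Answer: sqrt(184313)/3 ≈ 143.11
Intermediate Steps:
M = 13043/9 (M = (-3209 + 16252)/9 = (1/9)*13043 = 13043/9 ≈ 1449.2)
sqrt(19030 + M) = sqrt(19030 + 13043/9) = sqrt(184313/9) = sqrt(184313)/3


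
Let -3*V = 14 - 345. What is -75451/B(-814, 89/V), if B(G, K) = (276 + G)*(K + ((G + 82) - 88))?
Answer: -24974281/145880314 ≈ -0.17120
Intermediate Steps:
V = 331/3 (V = -(14 - 345)/3 = -⅓*(-331) = 331/3 ≈ 110.33)
B(G, K) = (276 + G)*(-6 + G + K) (B(G, K) = (276 + G)*(K + ((82 + G) - 88)) = (276 + G)*(K + (-6 + G)) = (276 + G)*(-6 + G + K))
-75451/B(-814, 89/V) = -75451/(-1656 + (-814)² + 270*(-814) + 276*(89/(331/3)) - 72446/331/3) = -75451/(-1656 + 662596 - 219780 + 276*(89*(3/331)) - 72446*3/331) = -75451/(-1656 + 662596 - 219780 + 276*(267/331) - 814*267/331) = -75451/(-1656 + 662596 - 219780 + 73692/331 - 217338/331) = -75451/145880314/331 = -75451*331/145880314 = -24974281/145880314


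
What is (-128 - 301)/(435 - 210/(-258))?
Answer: -18447/18740 ≈ -0.98437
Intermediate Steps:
(-128 - 301)/(435 - 210/(-258)) = -429/(435 - 210*(-1/258)) = -429/(435 + 35/43) = -429/18740/43 = -429*43/18740 = -18447/18740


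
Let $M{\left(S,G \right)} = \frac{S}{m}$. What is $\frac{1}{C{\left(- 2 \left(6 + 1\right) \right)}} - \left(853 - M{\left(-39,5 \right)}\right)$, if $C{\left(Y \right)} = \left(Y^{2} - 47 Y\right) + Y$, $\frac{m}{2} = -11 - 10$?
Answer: $- \frac{715739}{840} \approx -852.07$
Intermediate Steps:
$m = -42$ ($m = 2 \left(-11 - 10\right) = 2 \left(-21\right) = -42$)
$M{\left(S,G \right)} = - \frac{S}{42}$ ($M{\left(S,G \right)} = \frac{S}{-42} = S \left(- \frac{1}{42}\right) = - \frac{S}{42}$)
$C{\left(Y \right)} = Y^{2} - 46 Y$
$\frac{1}{C{\left(- 2 \left(6 + 1\right) \right)}} - \left(853 - M{\left(-39,5 \right)}\right) = \frac{1}{- 2 \left(6 + 1\right) \left(-46 - 2 \left(6 + 1\right)\right)} - \left(853 - \left(- \frac{1}{42}\right) \left(-39\right)\right) = \frac{1}{\left(-2\right) 7 \left(-46 - 14\right)} - \left(853 - \frac{13}{14}\right) = \frac{1}{\left(-14\right) \left(-46 - 14\right)} - \left(853 - \frac{13}{14}\right) = \frac{1}{\left(-14\right) \left(-60\right)} - \frac{11929}{14} = \frac{1}{840} - \frac{11929}{14} = - \frac{715739}{840}$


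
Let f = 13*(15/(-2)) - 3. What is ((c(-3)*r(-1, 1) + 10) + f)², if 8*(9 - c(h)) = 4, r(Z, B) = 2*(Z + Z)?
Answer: 62001/4 ≈ 15500.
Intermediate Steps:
r(Z, B) = 4*Z (r(Z, B) = 2*(2*Z) = 4*Z)
c(h) = 17/2 (c(h) = 9 - ⅛*4 = 9 - ½ = 17/2)
f = -201/2 (f = 13*(15*(-½)) - 3 = 13*(-15/2) - 3 = -195/2 - 3 = -201/2 ≈ -100.50)
((c(-3)*r(-1, 1) + 10) + f)² = ((17*(4*(-1))/2 + 10) - 201/2)² = (((17/2)*(-4) + 10) - 201/2)² = ((-34 + 10) - 201/2)² = (-24 - 201/2)² = (-249/2)² = 62001/4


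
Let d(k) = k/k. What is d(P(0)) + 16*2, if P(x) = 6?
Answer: 33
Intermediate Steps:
d(k) = 1
d(P(0)) + 16*2 = 1 + 16*2 = 1 + 32 = 33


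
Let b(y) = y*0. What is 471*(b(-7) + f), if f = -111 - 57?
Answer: -79128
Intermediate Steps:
f = -168
b(y) = 0
471*(b(-7) + f) = 471*(0 - 168) = 471*(-168) = -79128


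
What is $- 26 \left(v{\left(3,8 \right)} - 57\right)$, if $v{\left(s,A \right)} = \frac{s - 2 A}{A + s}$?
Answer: $\frac{16640}{11} \approx 1512.7$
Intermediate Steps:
$v{\left(s,A \right)} = \frac{s - 2 A}{A + s}$
$- 26 \left(v{\left(3,8 \right)} - 57\right) = - 26 \left(\frac{3 - 16}{8 + 3} - 57\right) = - 26 \left(\frac{3 - 16}{11} - 57\right) = - 26 \left(\frac{1}{11} \left(-13\right) - 57\right) = - 26 \left(- \frac{13}{11} - 57\right) = \left(-26\right) \left(- \frac{640}{11}\right) = \frac{16640}{11}$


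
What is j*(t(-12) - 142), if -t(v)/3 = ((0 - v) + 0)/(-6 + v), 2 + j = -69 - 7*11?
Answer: 20720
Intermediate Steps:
j = -148 (j = -2 + (-69 - 7*11) = -2 + (-69 - 77) = -2 - 146 = -148)
t(v) = 3*v/(-6 + v) (t(v) = -3*((0 - v) + 0)/(-6 + v) = -3*(-v + 0)/(-6 + v) = -3*(-v)/(-6 + v) = -(-3)*v/(-6 + v) = 3*v/(-6 + v))
j*(t(-12) - 142) = -148*(3*(-12)/(-6 - 12) - 142) = -148*(3*(-12)/(-18) - 142) = -148*(3*(-12)*(-1/18) - 142) = -148*(2 - 142) = -148*(-140) = 20720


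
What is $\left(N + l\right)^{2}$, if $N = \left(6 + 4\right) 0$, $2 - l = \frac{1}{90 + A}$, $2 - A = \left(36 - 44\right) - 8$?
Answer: $\frac{46225}{11664} \approx 3.963$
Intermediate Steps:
$A = 18$ ($A = 2 - \left(\left(36 - 44\right) - 8\right) = 2 - \left(-8 - 8\right) = 2 - -16 = 2 + 16 = 18$)
$l = \frac{215}{108}$ ($l = 2 - \frac{1}{90 + 18} = 2 - \frac{1}{108} = \frac{215}{108} \approx 1.9907$)
$N = 0$ ($N = 10 \cdot 0 = 0$)
$\left(N + l\right)^{2} = \left(0 + \frac{215}{108}\right)^{2} = \left(\frac{215}{108}\right)^{2} = \frac{46225}{11664}$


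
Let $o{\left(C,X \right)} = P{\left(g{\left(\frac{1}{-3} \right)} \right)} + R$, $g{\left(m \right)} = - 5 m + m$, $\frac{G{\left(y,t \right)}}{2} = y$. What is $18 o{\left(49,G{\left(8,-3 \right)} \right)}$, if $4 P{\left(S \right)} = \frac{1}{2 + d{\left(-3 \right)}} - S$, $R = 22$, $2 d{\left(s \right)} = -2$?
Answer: $\frac{789}{2} \approx 394.5$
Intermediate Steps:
$d{\left(s \right)} = -1$ ($d{\left(s \right)} = \frac{1}{2} \left(-2\right) = -1$)
$G{\left(y,t \right)} = 2 y$
$g{\left(m \right)} = - 4 m$
$P{\left(S \right)} = \frac{1}{4} - \frac{S}{4}$ ($P{\left(S \right)} = \frac{\frac{1}{2 - 1} - S}{4} = \frac{1^{-1} - S}{4} = \frac{1 - S}{4} = \frac{1}{4} - \frac{S}{4}$)
$o{\left(C,X \right)} = \frac{263}{12}$ ($o{\left(C,X \right)} = \left(\frac{1}{4} - \frac{\left(-4\right) \frac{1}{-3}}{4}\right) + 22 = \left(\frac{1}{4} - \frac{\left(-4\right) \left(- \frac{1}{3}\right)}{4}\right) + 22 = \left(\frac{1}{4} - \frac{1}{3}\right) + 22 = - \frac{1}{12} + 22 = \frac{263}{12}$)
$18 o{\left(49,G{\left(8,-3 \right)} \right)} = 18 \cdot \frac{263}{12} = \frac{789}{2}$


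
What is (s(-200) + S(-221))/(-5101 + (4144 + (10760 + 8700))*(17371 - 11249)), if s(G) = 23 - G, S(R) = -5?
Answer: 218/144498587 ≈ 1.5087e-6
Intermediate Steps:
(s(-200) + S(-221))/(-5101 + (4144 + (10760 + 8700))*(17371 - 11249)) = ((23 - 1*(-200)) - 5)/(-5101 + (4144 + (10760 + 8700))*(17371 - 11249)) = ((23 + 200) - 5)/(-5101 + (4144 + 19460)*6122) = (223 - 5)/(-5101 + 23604*6122) = 218/(-5101 + 144503688) = 218/144498587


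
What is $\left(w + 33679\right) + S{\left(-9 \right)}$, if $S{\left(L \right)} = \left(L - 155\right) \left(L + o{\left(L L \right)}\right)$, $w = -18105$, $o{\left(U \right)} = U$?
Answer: $3766$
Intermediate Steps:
$S{\left(L \right)} = \left(-155 + L\right) \left(L + L^{2}\right)$ ($S{\left(L \right)} = \left(L - 155\right) \left(L + L L\right) = \left(-155 + L\right) \left(L + L^{2}\right)$)
$\left(w + 33679\right) + S{\left(-9 \right)} = \left(-18105 + 33679\right) - 9 \left(-155 + \left(-9\right)^{2} - -1386\right) = 15574 - 9 \left(-155 + 81 + 1386\right) = 15574 - 11808 = 3766$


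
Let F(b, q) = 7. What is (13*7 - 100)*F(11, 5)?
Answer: -63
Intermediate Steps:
(13*7 - 100)*F(11, 5) = (13*7 - 100)*7 = (91 - 100)*7 = -9*7 = -63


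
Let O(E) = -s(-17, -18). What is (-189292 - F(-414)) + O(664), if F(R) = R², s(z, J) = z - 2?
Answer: -360669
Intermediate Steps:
s(z, J) = -2 + z
O(E) = 19 (O(E) = -(-2 - 17) = -1*(-19) = 19)
(-189292 - F(-414)) + O(664) = (-189292 - 1*(-414)²) + 19 = (-189292 - 1*171396) + 19 = (-189292 - 171396) + 19 = -360688 + 19 = -360669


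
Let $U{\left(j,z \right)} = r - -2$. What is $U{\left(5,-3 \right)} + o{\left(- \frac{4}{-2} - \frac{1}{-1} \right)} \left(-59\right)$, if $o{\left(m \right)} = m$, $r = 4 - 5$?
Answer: $-176$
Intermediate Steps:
$r = -1$ ($r = 4 - 5 = -1$)
$U{\left(j,z \right)} = 1$ ($U{\left(j,z \right)} = -1 - -2 = -1 + 2 = 1$)
$U{\left(5,-3 \right)} + o{\left(- \frac{4}{-2} - \frac{1}{-1} \right)} \left(-59\right) = 1 + \left(- \frac{4}{-2} - \frac{1}{-1}\right) \left(-59\right) = 1 + \left(\left(-4\right) \left(- \frac{1}{2}\right) - -1\right) \left(-59\right) = 1 + \left(2 + 1\right) \left(-59\right) = 1 + 3 \left(-59\right) = 1 - 177 = -176$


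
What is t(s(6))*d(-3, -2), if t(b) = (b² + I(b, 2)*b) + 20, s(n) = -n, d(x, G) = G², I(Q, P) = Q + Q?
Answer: 512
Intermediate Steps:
I(Q, P) = 2*Q
t(b) = 20 + 3*b² (t(b) = (b² + (2*b)*b) + 20 = (b² + 2*b²) + 20 = 3*b² + 20 = 20 + 3*b²)
t(s(6))*d(-3, -2) = (20 + 3*(-1*6)²)*(-2)² = (20 + 3*(-6)²)*4 = (20 + 3*36)*4 = (20 + 108)*4 = 128*4 = 512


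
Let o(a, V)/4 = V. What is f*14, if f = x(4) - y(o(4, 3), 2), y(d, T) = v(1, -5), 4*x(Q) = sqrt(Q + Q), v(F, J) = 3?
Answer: -42 + 7*sqrt(2) ≈ -32.101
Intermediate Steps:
o(a, V) = 4*V
x(Q) = sqrt(2)*sqrt(Q)/4 (x(Q) = sqrt(Q + Q)/4 = sqrt(2*Q)/4 = (sqrt(2)*sqrt(Q))/4 = sqrt(2)*sqrt(Q)/4)
y(d, T) = 3
f = -3 + sqrt(2)/2 (f = sqrt(2)*sqrt(4)/4 - 1*3 = (1/4)*sqrt(2)*2 - 3 = sqrt(2)/2 - 3 = -3 + sqrt(2)/2 ≈ -2.2929)
f*14 = (-3 + sqrt(2)/2)*14 = -42 + 7*sqrt(2)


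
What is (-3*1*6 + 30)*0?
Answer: 0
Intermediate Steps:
(-3*1*6 + 30)*0 = (-3*6 + 30)*0 = (-18 + 30)*0 = 12*0 = 0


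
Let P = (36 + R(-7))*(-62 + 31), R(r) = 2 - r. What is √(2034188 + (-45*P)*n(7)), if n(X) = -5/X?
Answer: √97478087/7 ≈ 1410.4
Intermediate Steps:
P = -1395 (P = (36 + (2 - 1*(-7)))*(-62 + 31) = (36 + (2 + 7))*(-31) = (36 + 9)*(-31) = 45*(-31) = -1395)
√(2034188 + (-45*P)*n(7)) = √(2034188 + (-45*(-1395))*(-5/7)) = √(2034188 + 62775*(-5*⅐)) = √(2034188 + 62775*(-5/7)) = √(2034188 - 313875/7) = √(13925441/7) = √97478087/7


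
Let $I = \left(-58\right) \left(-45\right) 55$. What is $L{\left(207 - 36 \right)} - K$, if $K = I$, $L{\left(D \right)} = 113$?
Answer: $-143437$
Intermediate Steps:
$I = 143550$ ($I = 2610 \cdot 55 = 143550$)
$K = 143550$
$L{\left(207 - 36 \right)} - K = 113 - 143550 = -143437$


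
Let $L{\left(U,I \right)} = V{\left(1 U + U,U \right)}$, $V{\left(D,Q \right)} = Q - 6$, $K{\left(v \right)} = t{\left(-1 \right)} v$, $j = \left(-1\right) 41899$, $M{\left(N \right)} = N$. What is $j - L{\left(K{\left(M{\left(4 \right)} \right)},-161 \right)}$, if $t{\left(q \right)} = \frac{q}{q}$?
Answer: $-41897$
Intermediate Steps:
$j = -41899$
$t{\left(q \right)} = 1$
$K{\left(v \right)} = v$ ($K{\left(v \right)} = 1 v = v$)
$V{\left(D,Q \right)} = -6 + Q$
$L{\left(U,I \right)} = -6 + U$
$j - L{\left(K{\left(M{\left(4 \right)} \right)},-161 \right)} = -41899 - \left(-6 + 4\right) = -41899 - -2 = -41899 + 2 = -41897$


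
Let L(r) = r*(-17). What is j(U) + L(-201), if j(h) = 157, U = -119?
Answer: 3574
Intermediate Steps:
L(r) = -17*r
j(U) + L(-201) = 157 - 17*(-201) = 157 + 3417 = 3574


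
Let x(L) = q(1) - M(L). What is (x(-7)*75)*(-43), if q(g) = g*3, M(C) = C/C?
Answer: -6450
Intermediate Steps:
M(C) = 1
q(g) = 3*g
x(L) = 2 (x(L) = 3*1 - 1*1 = 3 - 1 = 2)
(x(-7)*75)*(-43) = (2*75)*(-43) = 150*(-43) = -6450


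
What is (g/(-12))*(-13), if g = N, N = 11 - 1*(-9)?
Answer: 65/3 ≈ 21.667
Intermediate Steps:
N = 20 (N = 11 + 9 = 20)
g = 20
(g/(-12))*(-13) = (20/(-12))*(-13) = (20*(-1/12))*(-13) = -5/3*(-13) = 65/3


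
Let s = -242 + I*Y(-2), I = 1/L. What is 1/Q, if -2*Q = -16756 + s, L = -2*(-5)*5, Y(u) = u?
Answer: 50/424951 ≈ 0.00011766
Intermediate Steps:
L = 50 (L = 10*5 = 50)
I = 1/50 ≈ 0.020000
s = -6051/25 (s = -242 + (1/50)*(-2) = -242 - 1/25 = -6051/25 ≈ -242.04)
Q = 424951/50 (Q = -(-16756 - 6051/25)/2 = -½*(-424951/25) = 424951/50 ≈ 8499.0)
1/Q = 1/(424951/50) = 50/424951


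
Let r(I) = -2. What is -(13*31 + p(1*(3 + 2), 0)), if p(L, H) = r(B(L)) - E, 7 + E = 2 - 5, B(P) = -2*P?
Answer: -411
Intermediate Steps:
E = -10 (E = -7 + (2 - 5) = -7 - 3 = -10)
p(L, H) = 8 (p(L, H) = -2 - 1*(-10) = -2 + 10 = 8)
-(13*31 + p(1*(3 + 2), 0)) = -(13*31 + 8) = -(403 + 8) = -1*411 = -411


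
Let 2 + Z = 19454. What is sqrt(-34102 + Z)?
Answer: 5*I*sqrt(586) ≈ 121.04*I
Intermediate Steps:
Z = 19452 (Z = -2 + 19454 = 19452)
sqrt(-34102 + Z) = sqrt(-34102 + 19452) = sqrt(-14650) = 5*I*sqrt(586)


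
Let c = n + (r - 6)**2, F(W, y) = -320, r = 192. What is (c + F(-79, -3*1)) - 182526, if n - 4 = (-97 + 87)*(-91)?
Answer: -147336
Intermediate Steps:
n = 914 (n = 4 + (-97 + 87)*(-91) = 4 - 10*(-91) = 4 + 910 = 914)
c = 35510 (c = 914 + (192 - 6)**2 = 914 + 186**2 = 914 + 34596 = 35510)
(c + F(-79, -3*1)) - 182526 = (35510 - 320) - 182526 = 35190 - 182526 = -147336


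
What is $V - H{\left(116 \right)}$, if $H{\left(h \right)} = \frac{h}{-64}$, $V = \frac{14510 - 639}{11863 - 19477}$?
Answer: $- \frac{565}{60912} \approx -0.0092757$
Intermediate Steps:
$V = - \frac{13871}{7614}$ ($V = \frac{13871}{-7614} = 13871 \left(- \frac{1}{7614}\right) = - \frac{13871}{7614} \approx -1.8218$)
$H{\left(h \right)} = - \frac{h}{64}$ ($H{\left(h \right)} = h \left(- \frac{1}{64}\right) = - \frac{h}{64}$)
$V - H{\left(116 \right)} = - \frac{13871}{7614} - \left(- \frac{1}{64}\right) 116 = - \frac{13871}{7614} - - \frac{29}{16} = - \frac{13871}{7614} + \frac{29}{16} = - \frac{565}{60912}$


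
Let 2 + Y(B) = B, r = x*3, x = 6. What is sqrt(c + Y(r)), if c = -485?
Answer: I*sqrt(469) ≈ 21.656*I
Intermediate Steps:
r = 18 (r = 6*3 = 18)
Y(B) = -2 + B
sqrt(c + Y(r)) = sqrt(-485 + (-2 + 18)) = sqrt(-485 + 16) = sqrt(-469) = I*sqrt(469)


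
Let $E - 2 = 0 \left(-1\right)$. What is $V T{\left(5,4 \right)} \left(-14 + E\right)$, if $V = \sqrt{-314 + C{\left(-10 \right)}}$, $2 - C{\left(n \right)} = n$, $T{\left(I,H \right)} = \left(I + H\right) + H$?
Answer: $- 156 i \sqrt{302} \approx - 2711.0 i$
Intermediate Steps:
$T{\left(I,H \right)} = I + 2 H$ ($T{\left(I,H \right)} = \left(H + I\right) + H = I + 2 H$)
$C{\left(n \right)} = 2 - n$
$E = 2$ ($E = 2 + 0 \left(-1\right) = 2 + 0 = 2$)
$V = i \sqrt{302}$ ($V = \sqrt{-314 + \left(2 - -10\right)} = \sqrt{-314 + \left(2 + 10\right)} = \sqrt{-314 + 12} = \sqrt{-302} = i \sqrt{302} \approx 17.378 i$)
$V T{\left(5,4 \right)} \left(-14 + E\right) = i \sqrt{302} \left(5 + 2 \cdot 4\right) \left(-14 + 2\right) = i \sqrt{302} \left(5 + 8\right) \left(-12\right) = i \sqrt{302} \cdot 13 \left(-12\right) = i \sqrt{302} \left(-156\right) = - 156 i \sqrt{302}$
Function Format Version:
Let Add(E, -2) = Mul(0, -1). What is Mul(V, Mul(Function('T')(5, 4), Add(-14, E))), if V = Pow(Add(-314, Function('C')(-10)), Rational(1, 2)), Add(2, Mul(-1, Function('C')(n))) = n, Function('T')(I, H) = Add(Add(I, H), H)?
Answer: Mul(-156, I, Pow(302, Rational(1, 2))) ≈ Mul(-2711.0, I)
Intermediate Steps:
Function('T')(I, H) = Add(I, Mul(2, H)) (Function('T')(I, H) = Add(Add(H, I), H) = Add(I, Mul(2, H)))
Function('C')(n) = Add(2, Mul(-1, n))
E = 2 (E = Add(2, Mul(0, -1)) = Add(2, 0) = 2)
V = Mul(I, Pow(302, Rational(1, 2))) (V = Pow(Add(-314, Add(2, Mul(-1, -10))), Rational(1, 2)) = Pow(Add(-314, Add(2, 10)), Rational(1, 2)) = Pow(Add(-314, 12), Rational(1, 2)) = Pow(-302, Rational(1, 2)) = Mul(I, Pow(302, Rational(1, 2))) ≈ Mul(17.378, I))
Mul(V, Mul(Function('T')(5, 4), Add(-14, E))) = Mul(Mul(I, Pow(302, Rational(1, 2))), Mul(Add(5, Mul(2, 4)), Add(-14, 2))) = Mul(Mul(I, Pow(302, Rational(1, 2))), Mul(Add(5, 8), -12)) = Mul(Mul(I, Pow(302, Rational(1, 2))), Mul(13, -12)) = Mul(Mul(I, Pow(302, Rational(1, 2))), -156) = Mul(-156, I, Pow(302, Rational(1, 2)))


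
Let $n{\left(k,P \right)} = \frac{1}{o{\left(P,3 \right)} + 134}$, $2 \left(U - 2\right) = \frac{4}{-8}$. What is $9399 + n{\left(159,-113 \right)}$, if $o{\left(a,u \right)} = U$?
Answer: $\frac{5103661}{543} \approx 9399.0$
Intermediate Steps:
$U = \frac{7}{4}$ ($U = 2 + \frac{4 \frac{1}{-8}}{2} = 2 + \frac{4 \left(- \frac{1}{8}\right)}{2} = 2 + \frac{1}{2} \left(- \frac{1}{2}\right) = 2 - \frac{1}{4} = \frac{7}{4} \approx 1.75$)
$o{\left(a,u \right)} = \frac{7}{4}$
$n{\left(k,P \right)} = \frac{4}{543}$ ($n{\left(k,P \right)} = \frac{1}{\frac{7}{4} + 134} = \frac{1}{\frac{543}{4}} = \frac{4}{543}$)
$9399 + n{\left(159,-113 \right)} = 9399 + \frac{4}{543} = \frac{5103661}{543}$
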